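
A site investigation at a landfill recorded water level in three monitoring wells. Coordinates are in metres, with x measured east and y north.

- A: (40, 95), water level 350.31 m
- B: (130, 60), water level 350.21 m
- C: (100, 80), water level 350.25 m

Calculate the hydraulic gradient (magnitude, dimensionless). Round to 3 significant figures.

Differences from A: to B (Δx, Δy, Δh) = (90, -35, -0.10); to C = (60, -15, -0.06).
Determinant of the coordinate differences = 90·(-15) − 60·(-35) = 750.
∂h/∂x = [(-0.10)·(-15) − (-0.06)·(-35)] / 750 = -0.0008000
∂h/∂y = [90·(-0.06) − 60·(-0.10)] / 750 = +0.0008000
|∇h| = √(-0.0008000² + 0.0008000²) = 0.001131

0.00113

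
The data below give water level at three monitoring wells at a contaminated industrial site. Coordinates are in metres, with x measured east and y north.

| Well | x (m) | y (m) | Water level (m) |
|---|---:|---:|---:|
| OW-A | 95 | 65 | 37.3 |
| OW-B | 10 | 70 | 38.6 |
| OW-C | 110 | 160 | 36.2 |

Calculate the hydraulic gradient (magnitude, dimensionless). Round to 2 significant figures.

0.018

Differences from OW-A: to OW-B (Δx, Δy, Δh) = (-85, 5, +1.3); to OW-C = (15, 95, -1.1).
Determinant of the coordinate differences = (-85)·95 − 15·5 = -8150.
∂h/∂x = [(+1.3)·95 − (-1.1)·5] / -8150 = -0.01583
∂h/∂y = [(-85)·(-1.1) − 15·(+1.3)] / -8150 = -0.009080
|∇h| = √(-0.01583² + -0.009080²) = 0.01825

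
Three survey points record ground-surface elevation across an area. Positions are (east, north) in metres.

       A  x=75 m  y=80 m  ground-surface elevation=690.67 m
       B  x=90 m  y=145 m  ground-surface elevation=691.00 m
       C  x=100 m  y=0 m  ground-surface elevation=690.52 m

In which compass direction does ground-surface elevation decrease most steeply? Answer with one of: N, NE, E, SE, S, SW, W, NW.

Differences from A: to B (Δx, Δy, Δh) = (15, 65, +0.33); to C = (25, -80, -0.15).
Solve a·Δx + b·Δy = Δz: det = 15·(-80) − 25·65 = -2825.
∂z/∂x = [(+0.33)·(-80) − (-0.15)·65] / -2825 = +0.005894
∂z/∂y = [15·(-0.15) − 25·(+0.33)] / -2825 = +0.003717
Steepest decrease is along −∇f = (-0.005894 E, -0.003717 N) → southwest.

SW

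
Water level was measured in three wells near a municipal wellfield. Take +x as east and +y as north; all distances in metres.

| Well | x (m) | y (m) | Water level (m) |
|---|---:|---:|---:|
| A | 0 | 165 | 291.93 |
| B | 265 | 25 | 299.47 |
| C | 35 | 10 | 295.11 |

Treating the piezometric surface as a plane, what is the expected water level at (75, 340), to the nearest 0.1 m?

290.6 m

With h = a·x + b·y + c and A as origin, the differences give:
  265·a + (-140)·b = +7.54
  35·a + (-155)·b = +3.18
Eliminate b (×(-155) and ×(-140), subtract): -36175·a = -723.500 → a = ∂h/∂x = +0.02000
Back-substitute: b = ∂h/∂y = -0.01600.
h(75, 340) = 291.93 + (+0.02000)·(75) + (-0.01600)·(175) = 291.93 +1.500 -2.800 = 290.630 m.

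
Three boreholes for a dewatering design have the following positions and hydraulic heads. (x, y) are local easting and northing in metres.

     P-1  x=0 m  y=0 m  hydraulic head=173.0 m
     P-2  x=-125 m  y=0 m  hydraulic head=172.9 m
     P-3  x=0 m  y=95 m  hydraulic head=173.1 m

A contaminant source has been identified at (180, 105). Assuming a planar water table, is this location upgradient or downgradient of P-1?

upgradient

∂h/∂x = (172.9 − 173.0) / (-125 − 0) = +0.0008000
∂h/∂y = (173.1 − 173.0) / (95 − 0) = +0.001053
Head at (180, 105) = 173.0 + (+0.0008000)·(180) + (+0.001053)·(105) = 173.25 m.
That is higher than the 173.0 m at P-1, so the point is upgradient.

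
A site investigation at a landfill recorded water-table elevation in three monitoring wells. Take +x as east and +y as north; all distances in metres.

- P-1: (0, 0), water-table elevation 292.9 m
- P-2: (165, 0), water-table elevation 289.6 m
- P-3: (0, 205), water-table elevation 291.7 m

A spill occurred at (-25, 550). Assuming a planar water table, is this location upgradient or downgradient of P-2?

∂h/∂x = (289.6 − 292.9) / (165 − 0) = -0.02000
∂h/∂y = (291.7 − 292.9) / (205 − 0) = -0.005854
Head at (-25, 550) = 292.9 + (-0.02000)·(-25) + (-0.005854)·(550) = 290.18 m.
That is higher than the 289.6 m at P-2, so the point is upgradient.

upgradient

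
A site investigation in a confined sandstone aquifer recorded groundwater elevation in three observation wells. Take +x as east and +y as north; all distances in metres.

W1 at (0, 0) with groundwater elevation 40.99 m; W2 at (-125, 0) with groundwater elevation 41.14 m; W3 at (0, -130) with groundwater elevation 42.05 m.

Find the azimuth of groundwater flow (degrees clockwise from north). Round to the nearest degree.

∂h/∂x = (41.14 − 40.99) / (-125 − 0) = -0.001200
∂h/∂y = (42.05 − 40.99) / (-130 − 0) = -0.008154
Flow direction (−∇h) has components (+0.001200 E, +0.008154 N).
Azimuth = atan2(E, N) = atan2(+0.001200, +0.008154) = 8.4° ≈ 008°.

008°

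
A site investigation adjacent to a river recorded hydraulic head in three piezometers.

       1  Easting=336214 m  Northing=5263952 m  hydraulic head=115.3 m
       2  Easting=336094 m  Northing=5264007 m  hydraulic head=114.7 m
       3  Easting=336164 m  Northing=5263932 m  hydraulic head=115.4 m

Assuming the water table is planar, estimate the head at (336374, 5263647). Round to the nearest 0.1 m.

Three-point gradient (reference 1): Δ to 2 = (-120, 55, -0.6), Δ to 3 = (-50, -20, +0.1).
∂h/∂x = +0.001262, ∂h/∂y = -0.008155 (det = 5150).
h(336374, 5263647) = 115.3 + (+0.001262)·(160) + (-0.008155)·(-305) = 115.3 +0.202 +2.487 = 117.989 m.

118.0 m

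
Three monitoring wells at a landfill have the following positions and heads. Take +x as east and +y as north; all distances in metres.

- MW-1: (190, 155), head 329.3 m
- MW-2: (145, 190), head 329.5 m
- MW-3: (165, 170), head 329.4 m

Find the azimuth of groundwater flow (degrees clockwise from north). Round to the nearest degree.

135°

Three-point gradient (reference MW-1): Δ to MW-2 = (-45, 35, +0.2), Δ to MW-3 = (-25, 15, +0.1).
∂h/∂x = -0.002500, ∂h/∂y = +0.002500 (det = 200).
Flow direction (−∇h) has components (+0.002500 E, -0.002500 N).
Azimuth = atan2(E, N) = atan2(+0.002500, -0.002500) = 135.0° ≈ 135°.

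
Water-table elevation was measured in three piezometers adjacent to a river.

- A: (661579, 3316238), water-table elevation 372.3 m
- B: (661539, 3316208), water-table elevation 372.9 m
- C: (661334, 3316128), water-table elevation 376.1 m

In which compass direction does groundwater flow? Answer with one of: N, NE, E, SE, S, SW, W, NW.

Taking A as reference: B−A = (-40, -30, +0.6); C−A = (-245, -110, +3.8).
Solve a·Δx + b·Δy = Δh: det = (-40)·(-110) − (-245)·(-30) = -2950.
∂h/∂x = [(+0.6)·(-110) − (+3.8)·(-30)] / -2950 = -0.01627
∂h/∂y = [(-40)·(+3.8) − (-245)·(+0.6)] / -2950 = +0.001695
Flow = −∇h = (+0.01627 east, -0.001695 north), which points east.

E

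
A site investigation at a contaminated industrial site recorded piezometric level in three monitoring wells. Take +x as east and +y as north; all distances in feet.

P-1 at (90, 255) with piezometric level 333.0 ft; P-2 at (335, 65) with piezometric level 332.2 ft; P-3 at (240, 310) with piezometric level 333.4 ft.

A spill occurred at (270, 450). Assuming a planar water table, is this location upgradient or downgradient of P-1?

upgradient

Taking P-1 as reference: P-2−P-1 = (245, -190, -0.8); P-3−P-1 = (150, 55, +0.4).
Determinant of the coordinate differences = 245·55 − 150·(-190) = 41975.
∂h/∂x = [(-0.8)·55 − (+0.4)·(-190)] / 41975 = +0.0007624
∂h/∂y = [245·(+0.4) − 150·(-0.8)] / 41975 = +0.005194
Head at (270, 450) = 333.0 + (+0.0007624)·(180) + (+0.005194)·(195) = 334.15 ft.
That is higher than the 333.0 ft at P-1, so the point is upgradient.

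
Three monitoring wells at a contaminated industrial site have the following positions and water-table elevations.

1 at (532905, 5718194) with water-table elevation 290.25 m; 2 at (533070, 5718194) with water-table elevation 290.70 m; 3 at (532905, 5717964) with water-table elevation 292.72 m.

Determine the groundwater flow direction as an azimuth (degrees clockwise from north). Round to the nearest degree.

∂h/∂x = (290.70 − 290.25) / (533070 − 532905) = +0.002727
∂h/∂y = (292.72 − 290.25) / (5717964 − 5718194) = -0.01074
Flow direction (−∇h) has components (-0.002727 E, +0.01074 N).
Azimuth = atan2(E, N) = atan2(-0.002727, +0.01074) = 345.8° ≈ 346°.

346°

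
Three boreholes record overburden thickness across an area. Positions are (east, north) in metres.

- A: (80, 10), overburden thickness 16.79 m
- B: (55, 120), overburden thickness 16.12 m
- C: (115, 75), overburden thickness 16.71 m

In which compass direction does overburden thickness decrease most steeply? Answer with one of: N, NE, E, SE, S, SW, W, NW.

NW

Differences from A: to B (Δx, Δy, Δh) = (-25, 110, -0.67); to C = (35, 65, -0.08).
Solve a·Δx + b·Δy = Δd: det = (-25)·65 − 35·110 = -5475.
∂d/∂x = [(-0.67)·65 − (-0.08)·110] / -5475 = +0.006347
∂d/∂y = [(-25)·(-0.08) − 35·(-0.67)] / -5475 = -0.004648
Steepest decrease is along −∇f = (-0.006347 E, +0.004648 N) → northwest.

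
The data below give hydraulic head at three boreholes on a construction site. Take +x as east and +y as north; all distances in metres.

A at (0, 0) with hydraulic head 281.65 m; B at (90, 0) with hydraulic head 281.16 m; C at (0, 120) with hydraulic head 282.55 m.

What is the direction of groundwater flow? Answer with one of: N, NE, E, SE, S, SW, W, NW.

∂h/∂x = (281.16 − 281.65) / (90 − 0) = -0.005444
∂h/∂y = (282.55 − 281.65) / (120 − 0) = +0.007500
Flow = −∇h = (+0.005444 east, -0.007500 north), which points southeast.

SE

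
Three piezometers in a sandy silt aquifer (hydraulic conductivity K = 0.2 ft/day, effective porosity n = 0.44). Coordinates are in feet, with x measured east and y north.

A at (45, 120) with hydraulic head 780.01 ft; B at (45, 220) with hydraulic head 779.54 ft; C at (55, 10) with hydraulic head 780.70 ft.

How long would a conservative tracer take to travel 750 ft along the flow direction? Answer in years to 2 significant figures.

250 years

Taking A as reference: B−A = (0, 100, -0.47); C−A = (10, -110, +0.69).
Determinant of the coordinate differences = 0·(-110) − 10·100 = -1000.
∂h/∂x = [(-0.47)·(-110) − (+0.69)·100] / -1000 = +0.01730
∂h/∂y = [0·(+0.69) − 10·(-0.47)] / -1000 = -0.004700
|∇h| = √(0.01730² + -0.004700²) = 0.01793
Seepage velocity v = K·i/n = 0.2 × 0.01793 / 0.44 = 0.00815 ft/day.
t = 750 / 0.00815 = 9.202e+04 days = 252 years.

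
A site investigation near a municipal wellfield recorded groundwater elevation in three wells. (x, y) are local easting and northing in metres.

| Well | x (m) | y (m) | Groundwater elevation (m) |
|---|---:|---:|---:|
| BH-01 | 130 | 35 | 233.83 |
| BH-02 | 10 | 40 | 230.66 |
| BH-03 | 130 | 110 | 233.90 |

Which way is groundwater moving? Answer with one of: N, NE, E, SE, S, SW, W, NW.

W

Taking BH-01 as reference: BH-02−BH-01 = (-120, 5, -3.17); BH-03−BH-01 = (0, 75, +0.07).
Determinant of the coordinate differences = (-120)·75 − 0·5 = -9000.
∂h/∂x = [(-3.17)·75 − (+0.07)·5] / -9000 = +0.02646
∂h/∂y = [(-120)·(+0.07) − 0·(-3.17)] / -9000 = +0.0009333
Flow = −∇h = (-0.02646 east, -0.0009333 north), which points west.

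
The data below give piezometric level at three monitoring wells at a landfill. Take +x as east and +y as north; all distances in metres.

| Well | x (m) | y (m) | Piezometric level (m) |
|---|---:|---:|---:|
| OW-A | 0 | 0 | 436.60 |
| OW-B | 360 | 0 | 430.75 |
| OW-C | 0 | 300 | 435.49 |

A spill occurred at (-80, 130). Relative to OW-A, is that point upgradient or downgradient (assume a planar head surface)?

∂h/∂x = (430.75 − 436.60) / (360 − 0) = -0.01625
∂h/∂y = (435.49 − 436.60) / (300 − 0) = -0.003700
Head at (-80, 130) = 436.60 + (-0.01625)·(-80) + (-0.003700)·(130) = 437.42 m.
That is higher than the 436.60 m at OW-A, so the point is upgradient.

upgradient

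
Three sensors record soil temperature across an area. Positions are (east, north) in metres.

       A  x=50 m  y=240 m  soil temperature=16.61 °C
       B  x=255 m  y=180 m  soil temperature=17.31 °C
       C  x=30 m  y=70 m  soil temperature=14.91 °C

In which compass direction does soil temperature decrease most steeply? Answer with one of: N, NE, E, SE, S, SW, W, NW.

SW

With T = a·x + b·y + c and A as origin, the differences give:
  205·a + (-60)·b = +0.70
  (-20)·a + (-170)·b = -1.70
Eliminate b (×(-170) and ×(-60), subtract): -36050·a = -221.000 → a = ∂T/∂x = +0.006130
Back-substitute: b = ∂T/∂y = +0.009279.
Steepest decrease is along −∇f = (-0.006130 E, -0.009279 N) → southwest.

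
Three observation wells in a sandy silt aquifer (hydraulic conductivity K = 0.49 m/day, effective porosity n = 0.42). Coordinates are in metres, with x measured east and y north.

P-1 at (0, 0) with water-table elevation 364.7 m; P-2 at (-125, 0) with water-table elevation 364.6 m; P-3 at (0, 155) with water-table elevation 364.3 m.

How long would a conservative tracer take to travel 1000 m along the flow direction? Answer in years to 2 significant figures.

∂h/∂x = (364.6 − 364.7) / (-125 − 0) = +0.0008000
∂h/∂y = (364.3 − 364.7) / (155 − 0) = -0.002581
|∇h| = √(0.0008000² + -0.002581²) = 0.002702
Seepage velocity v = K·i/n = 0.49 × 0.002702 / 0.42 = 0.003152 m/day.
t = 1000 / 0.003152 = 3.173e+05 days = 869 years.

870 years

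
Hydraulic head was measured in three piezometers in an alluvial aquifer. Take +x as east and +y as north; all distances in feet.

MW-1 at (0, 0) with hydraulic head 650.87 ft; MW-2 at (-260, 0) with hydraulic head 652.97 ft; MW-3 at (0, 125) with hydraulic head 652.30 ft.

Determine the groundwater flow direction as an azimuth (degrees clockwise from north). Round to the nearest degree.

145°

∂h/∂x = (652.97 − 650.87) / (-260 − 0) = -0.008077
∂h/∂y = (652.30 − 650.87) / (125 − 0) = +0.01144
Flow direction (−∇h) has components (+0.008077 E, -0.01144 N).
Azimuth = atan2(E, N) = atan2(+0.008077, -0.01144) = 144.8° ≈ 145°.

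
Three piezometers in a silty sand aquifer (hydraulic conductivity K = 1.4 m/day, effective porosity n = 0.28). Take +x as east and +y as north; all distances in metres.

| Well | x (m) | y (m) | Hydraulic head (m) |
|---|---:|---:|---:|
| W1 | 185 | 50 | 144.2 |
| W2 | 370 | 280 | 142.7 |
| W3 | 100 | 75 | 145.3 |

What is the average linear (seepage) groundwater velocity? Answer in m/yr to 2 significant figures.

Three-point gradient (reference W1): Δ to W2 = (185, 230, -1.5), Δ to W3 = (-85, 25, +1.1).
∂h/∂x = -0.01202, ∂h/∂y = +0.003144 (det = 24175).
|∇h| = √(-0.01202² + 0.003144²) = 0.01242
Seepage velocity v = K·i/n = 1.4 × 0.01242 / 0.28 = 0.0621 m/day = 22.68 m/yr.

23 m/yr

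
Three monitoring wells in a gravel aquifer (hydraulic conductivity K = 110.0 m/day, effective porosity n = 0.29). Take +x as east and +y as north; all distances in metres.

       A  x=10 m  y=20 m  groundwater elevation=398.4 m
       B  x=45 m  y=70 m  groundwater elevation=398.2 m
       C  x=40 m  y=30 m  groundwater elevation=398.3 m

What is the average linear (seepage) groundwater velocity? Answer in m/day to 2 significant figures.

Taking A as reference: B−A = (35, 50, -0.2); C−A = (30, 10, -0.1).
Determinant of the coordinate differences = 35·10 − 30·50 = -1150.
∂h/∂x = [(-0.2)·10 − (-0.1)·50] / -1150 = -0.002609
∂h/∂y = [35·(-0.1) − 30·(-0.2)] / -1150 = -0.002174
|∇h| = √(-0.002609² + -0.002174²) = 0.003396
Seepage velocity v = K·i/n = 110.0 × 0.003396 / 0.29 = 1.288 m/day.

1.3 m/day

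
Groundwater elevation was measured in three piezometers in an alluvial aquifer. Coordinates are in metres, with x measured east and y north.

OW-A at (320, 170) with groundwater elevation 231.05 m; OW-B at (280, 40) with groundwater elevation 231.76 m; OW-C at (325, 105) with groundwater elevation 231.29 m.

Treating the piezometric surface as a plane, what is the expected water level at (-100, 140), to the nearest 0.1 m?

233.1 m

With h = a·x + b·y + c and OW-A as origin, the differences give:
  (-40)·a + (-130)·b = +0.71
  5·a + (-65)·b = +0.24
Eliminate b (×(-65) and ×(-130), subtract): 3250·a = -14.950 → a = ∂h/∂x = -0.004600
Back-substitute: b = ∂h/∂y = -0.004046.
h(-100, 140) = 231.05 + (-0.004600)·(-420) + (-0.004046)·(-30) = 231.05 +1.932 +0.121 = 233.103 m.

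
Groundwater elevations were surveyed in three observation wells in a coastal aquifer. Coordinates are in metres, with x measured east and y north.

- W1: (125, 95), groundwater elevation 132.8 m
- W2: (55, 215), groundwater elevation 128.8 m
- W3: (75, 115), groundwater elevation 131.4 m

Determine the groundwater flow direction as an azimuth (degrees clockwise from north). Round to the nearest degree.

With h = a·x + b·y + c and W1 as origin, the differences give:
  (-70)·a + 120·b = -4.0
  (-50)·a + 20·b = -1.4
Eliminate b (×20 and ×120, subtract): 4600·a = 88.00 → a = ∂h/∂x = +0.01913
Back-substitute: b = ∂h/∂y = -0.02217.
Flow direction (−∇h) has components (-0.01913 E, +0.02217 N).
Azimuth = atan2(E, N) = atan2(-0.01913, +0.02217) = 319.2° ≈ 319°.

319°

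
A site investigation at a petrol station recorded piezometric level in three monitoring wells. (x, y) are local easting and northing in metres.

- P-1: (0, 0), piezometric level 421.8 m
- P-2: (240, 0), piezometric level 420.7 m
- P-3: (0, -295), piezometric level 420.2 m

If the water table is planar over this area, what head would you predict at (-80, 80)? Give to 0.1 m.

422.6 m

∂h/∂x = (420.7 − 421.8) / (240 − 0) = -0.004583
∂h/∂y = (420.2 − 421.8) / (-295 − 0) = +0.005424
h(-80, 80) = 421.8 + (-0.004583)·(-80) + (+0.005424)·(80) = 421.8 +0.367 +0.434 = 422.601 m.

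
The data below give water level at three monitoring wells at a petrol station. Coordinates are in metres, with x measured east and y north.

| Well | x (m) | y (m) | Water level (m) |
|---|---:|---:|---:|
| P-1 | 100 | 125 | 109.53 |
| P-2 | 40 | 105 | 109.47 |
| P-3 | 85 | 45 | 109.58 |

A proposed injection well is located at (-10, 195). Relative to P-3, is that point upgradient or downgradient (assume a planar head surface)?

Differences from P-1: to P-2 (Δx, Δy, Δh) = (-60, -20, -0.06); to P-3 = (-15, -80, +0.05).
Determinant of the coordinate differences = (-60)·(-80) − (-15)·(-20) = 4500.
∂h/∂x = [(-0.06)·(-80) − (+0.05)·(-20)] / 4500 = +0.001289
∂h/∂y = [(-60)·(+0.05) − (-15)·(-0.06)] / 4500 = -0.0008667
Head at (-10, 195) = 109.53 + (+0.001289)·(-110) + (-0.0008667)·(70) = 109.33 m.
That is lower than the 109.58 m at P-3, so the point is downgradient.

downgradient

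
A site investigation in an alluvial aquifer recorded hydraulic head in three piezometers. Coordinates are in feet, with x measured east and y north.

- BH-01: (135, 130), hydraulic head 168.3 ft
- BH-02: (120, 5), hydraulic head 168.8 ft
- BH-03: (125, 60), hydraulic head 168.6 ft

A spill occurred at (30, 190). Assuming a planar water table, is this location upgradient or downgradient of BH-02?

upgradient

With h = a·x + b·y + c and BH-01 as origin, the differences give:
  (-15)·a + (-125)·b = +0.5
  (-10)·a + (-70)·b = +0.3
Eliminate b (×(-70) and ×(-125), subtract): -200·a = 2.50 → a = ∂h/∂x = -0.01250
Back-substitute: b = ∂h/∂y = -0.002500.
Head at (30, 190) = 168.3 + (-0.01250)·(-105) + (-0.002500)·(60) = 169.46 ft.
That is higher than the 168.8 ft at BH-02, so the point is upgradient.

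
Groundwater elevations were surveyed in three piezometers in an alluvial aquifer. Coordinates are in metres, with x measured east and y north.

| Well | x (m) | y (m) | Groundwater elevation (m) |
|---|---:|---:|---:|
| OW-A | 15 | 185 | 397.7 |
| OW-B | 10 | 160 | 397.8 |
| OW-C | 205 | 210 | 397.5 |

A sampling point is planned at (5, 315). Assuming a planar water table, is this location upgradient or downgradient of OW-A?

Three-point gradient (reference OW-A): Δ to OW-B = (-5, -25, +0.1), Δ to OW-C = (190, 25, -0.2).
∂h/∂x = -0.0005405, ∂h/∂y = -0.003892 (det = 4625).
Head at (5, 315) = 397.7 + (-0.0005405)·(-10) + (-0.003892)·(130) = 397.20 m.
That is lower than the 397.7 m at OW-A, so the point is downgradient.

downgradient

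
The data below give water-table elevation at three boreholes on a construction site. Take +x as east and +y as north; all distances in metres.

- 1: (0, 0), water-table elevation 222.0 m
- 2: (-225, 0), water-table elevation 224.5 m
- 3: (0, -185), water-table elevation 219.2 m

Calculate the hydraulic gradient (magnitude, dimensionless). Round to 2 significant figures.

0.019

∂h/∂x = (224.5 − 222.0) / (-225 − 0) = -0.01111
∂h/∂y = (219.2 − 222.0) / (-185 − 0) = +0.01514
|∇h| = √(-0.01111² + 0.01514²) = 0.01878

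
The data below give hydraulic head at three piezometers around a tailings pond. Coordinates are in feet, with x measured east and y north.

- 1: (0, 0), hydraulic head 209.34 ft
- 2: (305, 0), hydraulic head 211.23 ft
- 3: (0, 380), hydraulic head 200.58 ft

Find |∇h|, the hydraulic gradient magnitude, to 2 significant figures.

∂h/∂x = (211.23 − 209.34) / (305 − 0) = +0.006197
∂h/∂y = (200.58 − 209.34) / (380 − 0) = -0.02305
|∇h| = √(0.006197² + -0.02305²) = 0.02387

0.024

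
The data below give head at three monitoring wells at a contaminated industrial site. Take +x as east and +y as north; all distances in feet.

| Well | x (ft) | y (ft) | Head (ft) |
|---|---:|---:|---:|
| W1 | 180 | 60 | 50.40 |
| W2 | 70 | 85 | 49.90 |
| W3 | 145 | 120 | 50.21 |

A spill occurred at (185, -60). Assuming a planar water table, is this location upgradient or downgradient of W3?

With h = a·x + b·y + c and W1 as origin, the differences give:
  (-110)·a + 25·b = -0.50
  (-35)·a + 60·b = -0.19
Eliminate b (×60 and ×25, subtract): -5725·a = -25.250 → a = ∂h/∂x = +0.004410
Back-substitute: b = ∂h/∂y = -0.0005939.
Head at (185, -60) = 50.40 + (+0.004410)·(5) + (-0.0005939)·(-120) = 50.49 ft.
That is higher than the 50.21 ft at W3, so the point is upgradient.

upgradient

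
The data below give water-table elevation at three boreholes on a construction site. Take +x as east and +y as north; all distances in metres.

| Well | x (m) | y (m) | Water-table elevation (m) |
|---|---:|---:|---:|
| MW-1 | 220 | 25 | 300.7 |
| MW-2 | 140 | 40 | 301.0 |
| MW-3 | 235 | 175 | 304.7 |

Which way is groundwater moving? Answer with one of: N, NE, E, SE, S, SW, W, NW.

S

Three-point gradient (reference MW-1): Δ to MW-2 = (-80, 15, +0.3), Δ to MW-3 = (15, 150, +4.0).
∂h/∂x = +0.001227, ∂h/∂y = +0.02654 (det = -12225).
Flow = −∇h = (-0.001227 east, -0.02654 north), which points south.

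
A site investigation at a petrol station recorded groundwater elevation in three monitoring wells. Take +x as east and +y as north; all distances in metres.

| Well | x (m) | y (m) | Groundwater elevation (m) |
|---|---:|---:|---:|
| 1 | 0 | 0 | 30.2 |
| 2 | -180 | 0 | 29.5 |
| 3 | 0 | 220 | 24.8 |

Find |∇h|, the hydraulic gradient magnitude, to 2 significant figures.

0.025

∂h/∂x = (29.5 − 30.2) / (-180 − 0) = +0.003889
∂h/∂y = (24.8 − 30.2) / (220 − 0) = -0.02455
|∇h| = √(0.003889² + -0.02455²) = 0.02486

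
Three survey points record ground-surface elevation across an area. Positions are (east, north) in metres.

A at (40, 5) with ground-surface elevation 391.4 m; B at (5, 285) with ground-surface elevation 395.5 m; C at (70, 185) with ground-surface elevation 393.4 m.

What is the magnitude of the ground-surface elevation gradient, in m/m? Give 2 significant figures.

Taking A as reference: B−A = (-35, 280, +4.1); C−A = (30, 180, +2.0).
Solve a·Δx + b·Δy = Δz: det = (-35)·180 − 30·280 = -14700.
∂z/∂x = [(+4.1)·180 − (+2.0)·280] / -14700 = -0.01211
∂z/∂y = [(-35)·(+2.0) − 30·(+4.1)] / -14700 = +0.01313
|∇f| = √(-0.01211² + 0.01313²) = 0.01786 m/m

0.018 m/m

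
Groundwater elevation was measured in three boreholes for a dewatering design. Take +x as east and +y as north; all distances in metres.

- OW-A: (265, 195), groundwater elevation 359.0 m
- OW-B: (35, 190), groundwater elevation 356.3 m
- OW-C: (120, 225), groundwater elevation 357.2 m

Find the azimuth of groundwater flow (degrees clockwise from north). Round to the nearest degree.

284°

With h = a·x + b·y + c and OW-A as origin, the differences give:
  (-230)·a + (-5)·b = -2.7
  (-145)·a + 30·b = -1.8
Eliminate b (×30 and ×(-5), subtract): -7625·a = -90.00 → a = ∂h/∂x = +0.01180
Back-substitute: b = ∂h/∂y = -0.002951.
Flow direction (−∇h) has components (-0.01180 E, +0.002951 N).
Azimuth = atan2(E, N) = atan2(-0.01180, +0.002951) = 284.0° ≈ 284°.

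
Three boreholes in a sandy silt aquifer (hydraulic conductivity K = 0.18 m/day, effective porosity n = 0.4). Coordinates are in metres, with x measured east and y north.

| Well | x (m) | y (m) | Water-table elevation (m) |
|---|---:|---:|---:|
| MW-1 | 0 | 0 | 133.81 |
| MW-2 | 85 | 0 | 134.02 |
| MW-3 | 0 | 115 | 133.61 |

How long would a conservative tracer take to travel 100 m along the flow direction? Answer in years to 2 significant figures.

200 years

∂h/∂x = (134.02 − 133.81) / (85 − 0) = +0.002471
∂h/∂y = (133.61 − 133.81) / (115 − 0) = -0.001739
|∇h| = √(0.002471² + -0.001739²) = 0.003022
Seepage velocity v = K·i/n = 0.18 × 0.003022 / 0.4 = 0.00136 m/day.
t = 100 / 0.00136 = 7.353e+04 days = 201 years.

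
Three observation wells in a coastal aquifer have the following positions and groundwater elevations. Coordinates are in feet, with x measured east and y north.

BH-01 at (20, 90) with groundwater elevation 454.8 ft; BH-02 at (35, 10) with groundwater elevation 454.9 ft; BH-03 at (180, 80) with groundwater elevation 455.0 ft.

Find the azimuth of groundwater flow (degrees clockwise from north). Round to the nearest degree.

311°

With h = a·x + b·y + c and BH-01 as origin, the differences give:
  15·a + (-80)·b = +0.1
  160·a + (-10)·b = +0.2
Eliminate b (×(-10) and ×(-80), subtract): 12650·a = 15.00 → a = ∂h/∂x = +0.001186
Back-substitute: b = ∂h/∂y = -0.001028.
Flow direction (−∇h) has components (-0.001186 E, +0.001028 N).
Azimuth = atan2(E, N) = atan2(-0.001186, +0.001028) = 310.9° ≈ 311°.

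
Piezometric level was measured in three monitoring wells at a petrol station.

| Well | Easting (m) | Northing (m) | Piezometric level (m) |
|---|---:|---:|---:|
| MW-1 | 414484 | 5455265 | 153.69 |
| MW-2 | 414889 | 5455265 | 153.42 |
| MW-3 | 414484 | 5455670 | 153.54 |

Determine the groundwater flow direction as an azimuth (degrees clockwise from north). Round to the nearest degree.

061°

∂h/∂x = (153.42 − 153.69) / (414889 − 414484) = -0.0006667
∂h/∂y = (153.54 − 153.69) / (5455670 − 5455265) = -0.0003704
Flow direction (−∇h) has components (+0.0006667 E, +0.0003704 N).
Azimuth = atan2(E, N) = atan2(+0.0006667, +0.0003704) = 60.9° ≈ 061°.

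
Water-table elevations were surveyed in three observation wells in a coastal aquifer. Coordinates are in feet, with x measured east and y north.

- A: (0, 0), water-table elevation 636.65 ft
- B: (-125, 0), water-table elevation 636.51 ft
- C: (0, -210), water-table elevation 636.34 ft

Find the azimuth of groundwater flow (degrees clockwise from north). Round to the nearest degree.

∂h/∂x = (636.51 − 636.65) / (-125 − 0) = +0.001120
∂h/∂y = (636.34 − 636.65) / (-210 − 0) = +0.001476
Flow direction (−∇h) has components (-0.001120 E, -0.001476 N).
Azimuth = atan2(E, N) = atan2(-0.001120, -0.001476) = 217.2° ≈ 217°.

217°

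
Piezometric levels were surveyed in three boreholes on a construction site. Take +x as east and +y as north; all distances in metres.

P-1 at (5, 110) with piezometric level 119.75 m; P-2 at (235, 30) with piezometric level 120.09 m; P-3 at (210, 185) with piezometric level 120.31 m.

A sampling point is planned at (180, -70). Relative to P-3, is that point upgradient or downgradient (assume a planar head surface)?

downgradient

Differences from P-1: to P-2 (Δx, Δy, Δh) = (230, -80, +0.34); to P-3 = (205, 75, +0.56).
Determinant of the coordinate differences = 230·75 − 205·(-80) = 33650.
∂h/∂x = [(+0.34)·75 − (+0.56)·(-80)] / 33650 = +0.002089
∂h/∂y = [230·(+0.56) − 205·(+0.34)] / 33650 = +0.001756
Head at (180, -70) = 119.75 + (+0.002089)·(175) + (+0.001756)·(-180) = 119.80 m.
That is lower than the 120.31 m at P-3, so the point is downgradient.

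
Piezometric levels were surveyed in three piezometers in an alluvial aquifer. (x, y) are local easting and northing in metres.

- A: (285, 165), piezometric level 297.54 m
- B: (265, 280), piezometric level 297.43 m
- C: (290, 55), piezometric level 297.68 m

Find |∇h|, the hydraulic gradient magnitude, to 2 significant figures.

Taking A as reference: B−A = (-20, 115, -0.11); C−A = (5, -110, +0.14).
Solve a·Δx + b·Δy = Δh: det = (-20)·(-110) − 5·115 = 1625.
∂h/∂x = [(-0.11)·(-110) − (+0.14)·115] / 1625 = -0.002462
∂h/∂y = [(-20)·(+0.14) − 5·(-0.11)] / 1625 = -0.001385
|∇h| = √(-0.002462² + -0.001385²) = 0.002825

0.0028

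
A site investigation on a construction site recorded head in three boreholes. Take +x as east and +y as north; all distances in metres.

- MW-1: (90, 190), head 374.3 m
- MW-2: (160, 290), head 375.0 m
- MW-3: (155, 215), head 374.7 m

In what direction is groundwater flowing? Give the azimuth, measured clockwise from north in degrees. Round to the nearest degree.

With h = a·x + b·y + c and MW-1 as origin, the differences give:
  70·a + 100·b = +0.7
  65·a + 25·b = +0.4
Eliminate b (×25 and ×100, subtract): -4750·a = -22.50 → a = ∂h/∂x = +0.004737
Back-substitute: b = ∂h/∂y = +0.003684.
Flow direction (−∇h) has components (-0.004737 E, -0.003684 N).
Azimuth = atan2(E, N) = atan2(-0.004737, -0.003684) = 232.1° ≈ 232°.

232°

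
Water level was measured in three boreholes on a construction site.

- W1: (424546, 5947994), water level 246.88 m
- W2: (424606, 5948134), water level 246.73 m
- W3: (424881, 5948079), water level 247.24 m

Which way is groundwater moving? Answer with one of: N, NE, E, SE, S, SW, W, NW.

With h = a·x + b·y + c and W1 as origin, the differences give:
  60·a + 140·b = -0.15
  335·a + 85·b = +0.36
Eliminate b (×85 and ×140, subtract): -41800·a = -63.150 → a = ∂h/∂x = +0.001511
Back-substitute: b = ∂h/∂y = -0.001719.
Flow = −∇h = (-0.001511 east, +0.001719 north), which points northwest.

NW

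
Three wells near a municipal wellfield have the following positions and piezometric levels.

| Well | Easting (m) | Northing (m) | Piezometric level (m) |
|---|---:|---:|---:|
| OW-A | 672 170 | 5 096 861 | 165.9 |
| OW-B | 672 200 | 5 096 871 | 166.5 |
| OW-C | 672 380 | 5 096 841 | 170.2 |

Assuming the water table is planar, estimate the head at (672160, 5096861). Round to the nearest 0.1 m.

165.7 m

With h = a·x + b·y + c and OW-A as origin, the differences give:
  30·a + 10·b = +0.6
  210·a + (-20)·b = +4.3
Eliminate b (×(-20) and ×10, subtract): -2700·a = -55.00 → a = ∂h/∂x = +0.02037
Back-substitute: b = ∂h/∂y = -0.001111.
h(672160, 5096861) = 165.9 + (+0.02037)·(-10) + (-0.001111)·(0) = 165.9 -0.204 -0.000 = 165.696 m.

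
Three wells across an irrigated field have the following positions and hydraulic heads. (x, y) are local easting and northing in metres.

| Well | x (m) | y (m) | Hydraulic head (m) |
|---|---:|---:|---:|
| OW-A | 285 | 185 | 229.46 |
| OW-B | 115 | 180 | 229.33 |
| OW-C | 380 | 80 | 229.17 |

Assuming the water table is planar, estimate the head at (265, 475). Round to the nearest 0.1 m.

Taking OW-A as reference: OW-B−OW-A = (-170, -5, -0.13); OW-C−OW-A = (95, -105, -0.29).
Determinant of the coordinate differences = (-170)·(-105) − 95·(-5) = 18325.
∂h/∂x = [(-0.13)·(-105) − (-0.29)·(-5)] / 18325 = +0.0006658
∂h/∂y = [(-170)·(-0.29) − 95·(-0.13)] / 18325 = +0.003364
h(265, 475) = 229.46 + (+0.0006658)·(-20) + (+0.003364)·(290) = 229.46 -0.013 +0.976 = 230.422 m.

230.4 m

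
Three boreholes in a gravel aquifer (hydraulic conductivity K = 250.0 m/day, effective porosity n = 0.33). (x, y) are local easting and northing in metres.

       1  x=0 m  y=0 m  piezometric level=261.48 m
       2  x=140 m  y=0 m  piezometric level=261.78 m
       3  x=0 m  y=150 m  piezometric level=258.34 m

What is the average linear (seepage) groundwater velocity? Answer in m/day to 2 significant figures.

16 m/day

∂h/∂x = (261.78 − 261.48) / (140 − 0) = +0.002143
∂h/∂y = (258.34 − 261.48) / (150 − 0) = -0.02093
|∇h| = √(0.002143² + -0.02093²) = 0.02104
Seepage velocity v = K·i/n = 250.0 × 0.02104 / 0.33 = 15.94 m/day.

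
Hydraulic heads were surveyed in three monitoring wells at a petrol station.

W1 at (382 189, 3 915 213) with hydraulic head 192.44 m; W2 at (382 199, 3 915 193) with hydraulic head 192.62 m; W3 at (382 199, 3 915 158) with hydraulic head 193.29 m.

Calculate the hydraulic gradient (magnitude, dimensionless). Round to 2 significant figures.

0.028

With h = a·x + b·y + c and W1 as origin, the differences give:
  10·a + (-20)·b = +0.18
  10·a + (-55)·b = +0.85
Eliminate b (×(-55) and ×(-20), subtract): -350·a = 7.100 → a = ∂h/∂x = -0.02029
Back-substitute: b = ∂h/∂y = -0.01914.
|∇h| = √(-0.02029² + -0.01914²) = 0.02789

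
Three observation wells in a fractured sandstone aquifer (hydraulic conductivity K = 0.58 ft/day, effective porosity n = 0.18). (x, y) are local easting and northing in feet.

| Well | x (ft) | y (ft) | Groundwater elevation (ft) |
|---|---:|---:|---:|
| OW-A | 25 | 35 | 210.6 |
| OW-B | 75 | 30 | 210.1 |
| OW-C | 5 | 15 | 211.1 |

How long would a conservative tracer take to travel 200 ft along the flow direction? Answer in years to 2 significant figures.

Differences from OW-A: to OW-B (Δx, Δy, Δh) = (50, -5, -0.5); to OW-C = (-20, -20, +0.5).
Determinant of the coordinate differences = 50·(-20) − (-20)·(-5) = -1100.
∂h/∂x = [(-0.5)·(-20) − (+0.5)·(-5)] / -1100 = -0.01136
∂h/∂y = [50·(+0.5) − (-20)·(-0.5)] / -1100 = -0.01364
|∇h| = √(-0.01136² + -0.01364²) = 0.01775
Seepage velocity v = K·i/n = 0.58 × 0.01775 / 0.18 = 0.05719 ft/day.
t = 200 / 0.05719 = 3497 days = 9.57 years.

9.6 years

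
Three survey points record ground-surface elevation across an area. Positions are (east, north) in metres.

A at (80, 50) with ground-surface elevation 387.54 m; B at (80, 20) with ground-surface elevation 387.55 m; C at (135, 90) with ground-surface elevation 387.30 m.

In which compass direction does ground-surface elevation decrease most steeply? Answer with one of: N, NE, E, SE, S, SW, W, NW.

With z = a·x + b·y + c and A as origin, the differences give:
  0·a + (-30)·b = +0.01
  55·a + 40·b = -0.24
Eliminate b (×40 and ×(-30), subtract): 1650·a = -6.800 → a = ∂z/∂x = -0.004121
Back-substitute: b = ∂z/∂y = -0.0003333.
Steepest decrease is along −∇f = (+0.004121 E, +0.0003333 N) → east.

E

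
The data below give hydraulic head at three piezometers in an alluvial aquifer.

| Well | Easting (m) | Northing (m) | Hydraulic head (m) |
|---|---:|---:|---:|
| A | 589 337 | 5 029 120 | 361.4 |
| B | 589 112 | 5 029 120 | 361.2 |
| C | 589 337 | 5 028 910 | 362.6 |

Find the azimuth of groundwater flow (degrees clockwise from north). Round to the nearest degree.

351°

∂h/∂x = (361.2 − 361.4) / (589112 − 589337) = +0.0008889
∂h/∂y = (362.6 − 361.4) / (5028910 − 5029120) = -0.005714
Flow direction (−∇h) has components (-0.0008889 E, +0.005714 N).
Azimuth = atan2(E, N) = atan2(-0.0008889, +0.005714) = 351.2° ≈ 351°.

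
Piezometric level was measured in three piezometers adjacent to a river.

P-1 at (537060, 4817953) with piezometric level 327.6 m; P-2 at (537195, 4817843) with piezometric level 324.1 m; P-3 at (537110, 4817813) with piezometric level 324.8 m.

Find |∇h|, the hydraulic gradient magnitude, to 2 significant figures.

With h = a·x + b·y + c and P-1 as origin, the differences give:
  135·a + (-110)·b = -3.5
  50·a + (-140)·b = -2.8
Eliminate b (×(-140) and ×(-110), subtract): -13400·a = 182.00 → a = ∂h/∂x = -0.01358
Back-substitute: b = ∂h/∂y = +0.01515.
|∇h| = √(-0.01358² + 0.01515²) = 0.02035

0.020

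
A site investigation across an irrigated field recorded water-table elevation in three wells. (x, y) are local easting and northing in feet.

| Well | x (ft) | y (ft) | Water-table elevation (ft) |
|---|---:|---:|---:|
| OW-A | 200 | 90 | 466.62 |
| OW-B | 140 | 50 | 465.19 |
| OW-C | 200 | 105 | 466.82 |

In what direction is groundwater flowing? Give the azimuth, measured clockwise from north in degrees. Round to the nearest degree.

With h = a·x + b·y + c and OW-A as origin, the differences give:
  (-60)·a + (-40)·b = -1.43
  0·a + 15·b = +0.20
Eliminate b (×15 and ×(-40), subtract): -900·a = -13.450 → a = ∂h/∂x = +0.01494
Back-substitute: b = ∂h/∂y = +0.01333.
Flow direction (−∇h) has components (-0.01494 E, -0.01333 N).
Azimuth = atan2(E, N) = atan2(-0.01494, -0.01333) = 228.3° ≈ 228°.

228°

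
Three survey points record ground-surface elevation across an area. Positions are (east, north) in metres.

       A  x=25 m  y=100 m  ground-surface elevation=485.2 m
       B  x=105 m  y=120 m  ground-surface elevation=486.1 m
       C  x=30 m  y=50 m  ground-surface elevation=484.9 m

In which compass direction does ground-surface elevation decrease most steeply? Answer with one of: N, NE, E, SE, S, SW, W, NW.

SW

Taking A as reference: B−A = (80, 20, +0.9); C−A = (5, -50, -0.3).
Solve a·Δx + b·Δy = Δz: det = 80·(-50) − 5·20 = -4100.
∂z/∂x = [(+0.9)·(-50) − (-0.3)·20] / -4100 = +0.009512
∂z/∂y = [80·(-0.3) − 5·(+0.9)] / -4100 = +0.006951
Steepest decrease is along −∇f = (-0.009512 E, -0.006951 N) → southwest.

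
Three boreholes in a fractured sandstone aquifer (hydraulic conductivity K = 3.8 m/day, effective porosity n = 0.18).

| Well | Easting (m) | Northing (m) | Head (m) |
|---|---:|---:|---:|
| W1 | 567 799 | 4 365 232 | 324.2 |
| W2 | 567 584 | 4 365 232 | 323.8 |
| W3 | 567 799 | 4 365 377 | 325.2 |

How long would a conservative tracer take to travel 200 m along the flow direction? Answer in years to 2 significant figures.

3.6 years

∂h/∂x = (323.8 − 324.2) / (567584 − 567799) = +0.001860
∂h/∂y = (325.2 − 324.2) / (4365377 − 4365232) = +0.006897
|∇h| = √(0.001860² + 0.006897²) = 0.007143
Seepage velocity v = K·i/n = 3.8 × 0.007143 / 0.18 = 0.1508 m/day.
t = 200 / 0.1508 = 1326 days = 3.63 years.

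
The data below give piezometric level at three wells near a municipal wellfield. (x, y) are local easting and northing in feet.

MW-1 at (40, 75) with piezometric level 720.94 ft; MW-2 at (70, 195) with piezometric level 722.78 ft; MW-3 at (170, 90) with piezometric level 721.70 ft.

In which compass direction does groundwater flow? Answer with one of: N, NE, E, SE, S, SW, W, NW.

S

Differences from MW-1: to MW-2 (Δx, Δy, Δh) = (30, 120, +1.84); to MW-3 = (130, 15, +0.76).
Determinant of the coordinate differences = 30·15 − 130·120 = -15150.
∂h/∂x = [(+1.84)·15 − (+0.76)·120] / -15150 = +0.004198
∂h/∂y = [30·(+0.76) − 130·(+1.84)] / -15150 = +0.01428
Flow = −∇h = (-0.004198 east, -0.01428 north), which points south.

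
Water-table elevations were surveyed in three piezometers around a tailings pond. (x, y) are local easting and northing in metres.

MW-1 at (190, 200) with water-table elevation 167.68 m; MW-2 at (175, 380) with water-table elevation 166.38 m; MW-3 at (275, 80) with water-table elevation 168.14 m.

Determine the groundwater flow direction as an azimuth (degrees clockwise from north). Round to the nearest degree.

Taking MW-1 as reference: MW-2−MW-1 = (-15, 180, -1.30); MW-3−MW-1 = (85, -120, +0.46).
Determinant of the coordinate differences = (-15)·(-120) − 85·180 = -13500.
∂h/∂x = [(-1.30)·(-120) − (+0.46)·180] / -13500 = -0.005422
∂h/∂y = [(-15)·(+0.46) − 85·(-1.30)] / -13500 = -0.007674
Flow direction (−∇h) has components (+0.005422 E, +0.007674 N).
Azimuth = atan2(E, N) = atan2(+0.005422, +0.007674) = 35.2° ≈ 035°.

035°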